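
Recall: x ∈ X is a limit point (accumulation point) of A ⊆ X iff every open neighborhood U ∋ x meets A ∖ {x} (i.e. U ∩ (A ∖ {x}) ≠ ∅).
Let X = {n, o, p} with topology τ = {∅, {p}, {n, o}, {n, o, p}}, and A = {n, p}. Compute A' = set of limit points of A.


A' = {o}

For each x ∈ X, list the open sets U ∈ τ with x ∈ U, then check whether U ∩ (A ∖ {x}) ≠ ∅ for every such U.
  x = n: open {n, o} ∋ x has {n, o} ∩ (A ∖ {n}) = ∅, so x is NOT a limit point.
  x = o: opens ∋ x are {n, o}, {n, o, p}; each meets A ∖ {o}, so x IS a limit point.
  x = p: open {p} ∋ x has {p} ∩ (A ∖ {p}) = ∅, so x is NOT a limit point.
Collecting: A' = {o}.


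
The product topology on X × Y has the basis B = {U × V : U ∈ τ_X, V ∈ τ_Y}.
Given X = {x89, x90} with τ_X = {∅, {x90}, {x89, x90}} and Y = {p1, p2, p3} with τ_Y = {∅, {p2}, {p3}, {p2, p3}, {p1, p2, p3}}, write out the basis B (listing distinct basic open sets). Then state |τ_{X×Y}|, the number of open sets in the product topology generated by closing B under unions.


Basis B = {∅ × ∅, {x90} × {p2}, {x90} × {p3}, {x89, x90} × {p2}, {x89, x90} × {p3}, {x90} × {p2, p3}, {x90} × {p1, p2, p3}, {x89, x90} × {p2, p3}, {x89, x90} × {p1, p2, p3}}; |τ_{X×Y}| = 14.

Enumerate products U × V with U ∈ τ_X, V ∈ τ_Y (deduplicated):
  ∅ × ∅ = {} (∅)
  {x90} × {p2} = {(x90,p2)}
  {x90} × {p3} = {(x90,p3)}
  {x89, x90} × {p2} = {(x89,p2), (x90,p2)}
  {x89, x90} × {p3} = {(x89,p3), (x90,p3)}
  {x90} × {p2, p3} = {(x90,p2), (x90,p3)}
  {x90} × {p1, p2, p3} = {(x90,p1), (x90,p2), (x90,p3)}
  {x89, x90} × {p2, p3} = {(x89,p2), (x89,p3), (x90,p2), (x90,p3)}
  {x89, x90} × {p1, p2, p3} = {(x89,p1), (x89,p2), (x89,p3), (x90,p1), (x90,p2), (x90,p3)}
These 9 distinct sets form the basis B.
Close under arbitrary unions to get τ_{X×Y}; counting gives |τ_{X×Y}| = 14.


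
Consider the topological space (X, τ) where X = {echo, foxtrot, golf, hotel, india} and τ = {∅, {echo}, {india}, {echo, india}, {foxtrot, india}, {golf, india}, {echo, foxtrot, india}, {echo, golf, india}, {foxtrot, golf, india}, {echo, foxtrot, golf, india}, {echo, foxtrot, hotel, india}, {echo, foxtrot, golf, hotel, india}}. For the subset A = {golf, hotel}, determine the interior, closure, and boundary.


int(A) = ∅, cl(A) = {golf, hotel}, ∂A = {golf, hotel}.

Closed sets in (X, τ) are complements of opens:
  closed(X, τ) = {∅, {golf}, {hotel}, {echo, hotel}, {foxtrot, hotel}, {golf, hotel}, {echo, foxtrot, hotel}, {echo, golf, hotel}, {foxtrot, golf, hotel}, {echo, foxtrot, golf, hotel}, {foxtrot, golf, hotel, india}, {echo, foxtrot, golf, hotel, india}}.
int(A) = ⋃ {U ∈ τ : U ⊆ A}. Opens contained in A: ∅.
Taking the union of these: int(A) = ∅.
cl(A) = ⋂ {C closed : A ⊆ C}. Closed sets containing A: {golf, hotel}, {echo, golf, hotel}, {foxtrot, golf, hotel}, {echo, foxtrot, golf, hotel}, {foxtrot, golf, hotel, india}, {echo, foxtrot, golf, hotel, india}.
Intersecting these: cl(A) = {golf, hotel}.
∂A = cl(A) ∖ int(A) = {golf, hotel} ∖ ∅ = {golf, hotel}.


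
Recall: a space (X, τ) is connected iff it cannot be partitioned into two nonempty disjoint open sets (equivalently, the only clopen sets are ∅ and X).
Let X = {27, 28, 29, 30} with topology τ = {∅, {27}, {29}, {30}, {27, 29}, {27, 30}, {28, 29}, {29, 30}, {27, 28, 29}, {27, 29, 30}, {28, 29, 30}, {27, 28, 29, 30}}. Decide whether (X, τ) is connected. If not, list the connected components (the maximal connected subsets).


(X, τ) is disconnected; components = [{27}, {30}, {28, 29}].

Find clopen sets (U ∈ τ with X ∖ U ∈ τ):
  U = ∅, X ∖ U = {27, 28, 29, 30} — both open, so U is clopen.
  U = {27}, X ∖ U = {28, 29, 30} — both open, so U is clopen.
  U = {30}, X ∖ U = {27, 28, 29} — both open, so U is clopen.
  U = {27, 30}, X ∖ U = {28, 29} — both open, so U is clopen.
  U = {28, 29}, X ∖ U = {27, 30} — both open, so U is clopen.
  U = {27, 28, 29}, X ∖ U = {30} — both open, so U is clopen.
  U = {28, 29, 30}, X ∖ U = {27} — both open, so U is clopen.
  U = {27, 28, 29, 30}, X ∖ U = ∅ — both open, so U is clopen.
Nontrivial clopen(s) exist: e.g. {28, 29}. So (X, τ) is disconnected.
Compute connected components by grouping points that agree on all clopens:
  component: {27}
  component: {30}
  component: {28, 29}


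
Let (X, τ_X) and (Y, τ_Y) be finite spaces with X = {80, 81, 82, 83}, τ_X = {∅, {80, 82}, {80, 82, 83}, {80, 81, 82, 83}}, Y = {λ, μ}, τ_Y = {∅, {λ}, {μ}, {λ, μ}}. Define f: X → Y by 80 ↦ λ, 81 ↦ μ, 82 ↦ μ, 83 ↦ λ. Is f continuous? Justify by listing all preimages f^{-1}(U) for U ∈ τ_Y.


f is NOT continuous.

Compute f^{-1}(U) for each U ∈ τ_Y:
  U = ∅: f^{-1}(U) = ∅ ∈ τ_X ✓.
  U = {λ}: f^{-1}(U) = {80, 83} ∉ τ_X ✗.
  U = {μ}: f^{-1}(U) = {81, 82} ∉ τ_X ✗.
  U = {λ, μ}: f^{-1}(U) = {80, 81, 82, 83} ∈ τ_X ✓.
Found U = {λ} with f^{-1}(U) = {80, 83} not in τ_X. Therefore f is NOT continuous.


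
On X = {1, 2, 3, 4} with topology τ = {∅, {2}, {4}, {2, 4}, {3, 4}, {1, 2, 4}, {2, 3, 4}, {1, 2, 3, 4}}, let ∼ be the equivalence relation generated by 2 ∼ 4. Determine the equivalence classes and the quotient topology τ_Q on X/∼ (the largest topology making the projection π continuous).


X/∼ = {[1], [2=4], [3]}; |τ_Q| = 5.

Equivalence classes: [1], [2=4], [3].
Quotient map π: X → X/∼ sends 1 ↦ [1], 2 ↦ [2=4], 3 ↦ [3], 4 ↦ [2=4].
For each subset V ⊆ X/∼, compute π^{-1}(V) ⊆ X and check whether π^{-1}(V) ∈ τ. V is open in τ_Q iff π^{-1}(V) ∈ τ.
  V = {}: π^{-1}(V) = ∅ ∈ τ ✓.
  V = {[1]}: π^{-1}(V) = {1} ∉ τ ✗.
  V = {[2=4]}: π^{-1}(V) = {2, 4} ∈ τ ✓.
  V = {[1], [2=4]}: π^{-1}(V) = {1, 2, 4} ∈ τ ✓.
  V = {[3]}: π^{-1}(V) = {3} ∉ τ ✗.
  V = {[1], [3]}: π^{-1}(V) = {1, 3} ∉ τ ✗.
  V = {[2=4], [3]}: π^{-1}(V) = {2, 3, 4} ∈ τ ✓.
  V = {[1], [2=4], [3]}: π^{-1}(V) = {1, 2, 3, 4} ∈ τ ✓.
Open sets in the quotient: τ_Q = {{}, {[2=4]}, {[1], [2=4]}, {[2=4], [3]}, {[1], [2=4], [3]}} (5 elements).


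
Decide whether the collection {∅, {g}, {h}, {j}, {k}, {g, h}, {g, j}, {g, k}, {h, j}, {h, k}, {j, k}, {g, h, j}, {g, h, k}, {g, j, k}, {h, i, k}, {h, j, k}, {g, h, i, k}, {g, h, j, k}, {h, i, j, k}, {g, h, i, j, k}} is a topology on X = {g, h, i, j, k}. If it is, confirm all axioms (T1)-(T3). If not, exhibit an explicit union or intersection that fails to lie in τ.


τ IS a topology on X.

Axiom (T1): ∅ ∈ τ? Yes; X ∈ τ? Yes.
Axiom (T2/T3): check pairwise unions and intersections of members of τ.
All pairwise intersections and unions checked — each lies in τ. Therefore τ satisfies (T1), (T2), (T3): it IS a topology on X.


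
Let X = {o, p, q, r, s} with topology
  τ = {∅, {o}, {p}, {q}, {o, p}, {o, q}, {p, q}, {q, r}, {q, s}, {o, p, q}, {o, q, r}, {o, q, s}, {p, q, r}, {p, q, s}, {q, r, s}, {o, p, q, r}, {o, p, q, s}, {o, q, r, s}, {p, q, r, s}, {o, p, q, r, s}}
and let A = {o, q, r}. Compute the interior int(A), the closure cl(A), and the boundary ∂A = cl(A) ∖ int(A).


int(A) = {o, q, r}, cl(A) = {o, q, r, s}, ∂A = {s}.

Closed sets in (X, τ) are complements of opens:
  closed(X, τ) = {∅, {o}, {p}, {r}, {s}, {o, p}, {o, r}, {o, s}, {p, r}, {p, s}, {r, s}, {o, p, r}, {o, p, s}, {o, r, s}, {p, r, s}, {q, r, s}, {o, p, r, s}, {o, q, r, s}, {p, q, r, s}, {o, p, q, r, s}}.
int(A) = ⋃ {U ∈ τ : U ⊆ A}. Opens contained in A: ∅, {o}, {q}, {o, q}, {q, r}, {o, q, r}.
Taking the union of these: int(A) = {o, q, r}.
cl(A) = ⋂ {C closed : A ⊆ C}. Closed sets containing A: {o, q, r, s}, {o, p, q, r, s}.
Intersecting these: cl(A) = {o, q, r, s}.
∂A = cl(A) ∖ int(A) = {o, q, r, s} ∖ {o, q, r} = {s}.


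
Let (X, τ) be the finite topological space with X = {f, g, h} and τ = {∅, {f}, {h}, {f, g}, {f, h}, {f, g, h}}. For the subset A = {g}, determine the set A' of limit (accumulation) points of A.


A' = ∅

For each x ∈ X, list the open sets U ∈ τ with x ∈ U, then check whether U ∩ (A ∖ {x}) ≠ ∅ for every such U.
  x = f: open {f} ∋ x has {f} ∩ (A ∖ {f}) = ∅, so x is NOT a limit point.
  x = g: open {f, g} ∋ x has {f, g} ∩ (A ∖ {g}) = ∅, so x is NOT a limit point.
  x = h: open {h} ∋ x has {h} ∩ (A ∖ {h}) = ∅, so x is NOT a limit point.
Collecting: A' = ∅.


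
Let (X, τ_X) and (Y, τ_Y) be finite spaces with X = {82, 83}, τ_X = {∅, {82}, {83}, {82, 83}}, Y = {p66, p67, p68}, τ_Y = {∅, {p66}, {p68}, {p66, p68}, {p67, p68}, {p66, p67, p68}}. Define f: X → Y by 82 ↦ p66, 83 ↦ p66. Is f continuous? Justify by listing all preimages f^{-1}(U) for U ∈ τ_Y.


f IS continuous.

Compute f^{-1}(U) for each U ∈ τ_Y:
  U = ∅: f^{-1}(U) = ∅ ∈ τ_X ✓.
  U = {p66}: f^{-1}(U) = {82, 83} ∈ τ_X ✓.
  U = {p68}: f^{-1}(U) = ∅ ∈ τ_X ✓.
  U = {p66, p68}: f^{-1}(U) = {82, 83} ∈ τ_X ✓.
  U = {p67, p68}: f^{-1}(U) = ∅ ∈ τ_X ✓.
  U = {p66, p67, p68}: f^{-1}(U) = {82, 83} ∈ τ_X ✓.
Every preimage lies in τ_X, so f IS continuous.


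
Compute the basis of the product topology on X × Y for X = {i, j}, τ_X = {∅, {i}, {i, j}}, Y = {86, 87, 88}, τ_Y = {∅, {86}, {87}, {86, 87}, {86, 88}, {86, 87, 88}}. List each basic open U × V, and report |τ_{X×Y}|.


Basis B = {∅ × ∅, {i} × {86}, {i} × {87}, {i} × {86, 87}, {i} × {86, 88}, {i, j} × {86}, {i, j} × {87}, {i} × {86, 87, 88}, {i, j} × {86, 87}, {i, j} × {86, 88}, {i, j} × {86, 87, 88}}; |τ_{X×Y}| = 18.

Enumerate products U × V with U ∈ τ_X, V ∈ τ_Y (deduplicated):
  ∅ × ∅ = {} (∅)
  {i} × {86} = {(i,86)}
  {i} × {87} = {(i,87)}
  {i} × {86, 87} = {(i,86), (i,87)}
  {i} × {86, 88} = {(i,86), (i,88)}
  {i, j} × {86} = {(i,86), (j,86)}
  {i, j} × {87} = {(i,87), (j,87)}
  {i} × {86, 87, 88} = {(i,86), (i,87), (i,88)}
  {i, j} × {86, 87} = {(i,86), (i,87), (j,86), (j,87)}
  {i, j} × {86, 88} = {(i,86), (i,88), (j,86), (j,88)}
  {i, j} × {86, 87, 88} = {(i,86), (i,87), (i,88), (j,86), (j,87), (j,88)}
These 11 distinct sets form the basis B.
Close under arbitrary unions to get τ_{X×Y}; counting gives |τ_{X×Y}| = 18.


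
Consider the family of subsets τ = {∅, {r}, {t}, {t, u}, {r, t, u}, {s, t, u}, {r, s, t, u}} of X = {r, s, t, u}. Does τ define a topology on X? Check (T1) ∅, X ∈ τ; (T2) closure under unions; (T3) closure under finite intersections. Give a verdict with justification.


τ is NOT a topology on X.

Axiom (T1): ∅ ∈ τ? Yes; X ∈ τ? Yes.
Axiom (T2/T3): check pairwise unions and intersections of members of τ.
Counterexample for (T2): {r} ∪ {t} = {r, t} ∉ τ. Therefore τ is NOT a topology.


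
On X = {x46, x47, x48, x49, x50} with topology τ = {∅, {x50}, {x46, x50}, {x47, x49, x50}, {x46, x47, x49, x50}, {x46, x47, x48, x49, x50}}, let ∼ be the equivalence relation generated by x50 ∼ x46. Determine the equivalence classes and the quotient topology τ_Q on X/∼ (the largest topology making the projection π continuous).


X/∼ = {[x46=x50], [x47], [x48], [x49]}; |τ_Q| = 4.

Equivalence classes: [x46=x50], [x47], [x48], [x49].
Quotient map π: X → X/∼ sends x46 ↦ [x46=x50], x47 ↦ [x47], x48 ↦ [x48], x49 ↦ [x49], x50 ↦ [x46=x50].
For each subset V ⊆ X/∼, compute π^{-1}(V) ⊆ X and check whether π^{-1}(V) ∈ τ. V is open in τ_Q iff π^{-1}(V) ∈ τ.
  V = {}: π^{-1}(V) = ∅ ∈ τ ✓.
  V = {[x46=x50]}: π^{-1}(V) = {x46, x50} ∈ τ ✓.
  V = {[x47]}: π^{-1}(V) = {x47} ∉ τ ✗.
  V = {[x46=x50], [x47]}: π^{-1}(V) = {x46, x47, x50} ∉ τ ✗.
  V = {[x48]}: π^{-1}(V) = {x48} ∉ τ ✗.
  V = {[x46=x50], [x48]}: π^{-1}(V) = {x46, x48, x50} ∉ τ ✗.
  V = {[x47], [x48]}: π^{-1}(V) = {x47, x48} ∉ τ ✗.
  V = {[x46=x50], [x47], [x48]}: π^{-1}(V) = {x46, x47, x48, x50} ∉ τ ✗.
  V = {[x49]}: π^{-1}(V) = {x49} ∉ τ ✗.
  V = {[x46=x50], [x49]}: π^{-1}(V) = {x46, x49, x50} ∉ τ ✗.
  V = {[x47], [x49]}: π^{-1}(V) = {x47, x49} ∉ τ ✗.
  V = {[x46=x50], [x47], [x49]}: π^{-1}(V) = {x46, x47, x49, x50} ∈ τ ✓.
  V = {[x48], [x49]}: π^{-1}(V) = {x48, x49} ∉ τ ✗.
  V = {[x46=x50], [x48], [x49]}: π^{-1}(V) = {x46, x48, x49, x50} ∉ τ ✗.
  V = {[x47], [x48], [x49]}: π^{-1}(V) = {x47, x48, x49} ∉ τ ✗.
  V = {[x46=x50], [x47], [x48], [x49]}: π^{-1}(V) = {x46, x47, x48, x49, x50} ∈ τ ✓.
Open sets in the quotient: τ_Q = {{}, {[x46=x50]}, {[x46=x50], [x47], [x49]}, {[x46=x50], [x47], [x48], [x49]}} (4 elements).


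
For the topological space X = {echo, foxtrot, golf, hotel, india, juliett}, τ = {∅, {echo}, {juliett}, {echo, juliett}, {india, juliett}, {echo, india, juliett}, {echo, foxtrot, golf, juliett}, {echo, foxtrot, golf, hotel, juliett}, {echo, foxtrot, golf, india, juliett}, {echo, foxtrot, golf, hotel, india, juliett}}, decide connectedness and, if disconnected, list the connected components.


(X, τ) is connected.

Find clopen sets (U ∈ τ with X ∖ U ∈ τ):
  U = ∅, X ∖ U = {echo, foxtrot, golf, hotel, india, juliett} — both open, so U is clopen.
  U = {echo, foxtrot, golf, hotel, india, juliett}, X ∖ U = ∅ — both open, so U is clopen.
Only trivial clopens (∅ and X) exist, so (X, τ) is connected.
Compute connected components by grouping points that agree on all clopens:
  component: {echo, foxtrot, golf, hotel, india, juliett}


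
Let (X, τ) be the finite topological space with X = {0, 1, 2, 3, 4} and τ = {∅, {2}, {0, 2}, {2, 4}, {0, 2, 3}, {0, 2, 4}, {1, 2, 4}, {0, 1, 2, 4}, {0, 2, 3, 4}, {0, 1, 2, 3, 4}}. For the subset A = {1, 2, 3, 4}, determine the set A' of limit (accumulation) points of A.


A' = {0, 1, 3, 4}

For each x ∈ X, list the open sets U ∈ τ with x ∈ U, then check whether U ∩ (A ∖ {x}) ≠ ∅ for every such U.
  x = 0: opens ∋ x are {0, 2}, {0, 2, 3}, {0, 2, 4}, {0, 1, 2, 4}, {0, 2, 3, 4}, {0, 1, 2, 3, 4}; each meets A ∖ {0}, so x IS a limit point.
  x = 1: opens ∋ x are {1, 2, 4}, {0, 1, 2, 4}, {0, 1, 2, 3, 4}; each meets A ∖ {1}, so x IS a limit point.
  x = 2: open {2} ∋ x has {2} ∩ (A ∖ {2}) = ∅, so x is NOT a limit point.
  x = 3: opens ∋ x are {0, 2, 3}, {0, 2, 3, 4}, {0, 1, 2, 3, 4}; each meets A ∖ {3}, so x IS a limit point.
  x = 4: opens ∋ x are {2, 4}, {0, 2, 4}, {1, 2, 4}, {0, 1, 2, 4}, {0, 2, 3, 4}, {0, 1, 2, 3, 4}; each meets A ∖ {4}, so x IS a limit point.
Collecting: A' = {0, 1, 3, 4}.


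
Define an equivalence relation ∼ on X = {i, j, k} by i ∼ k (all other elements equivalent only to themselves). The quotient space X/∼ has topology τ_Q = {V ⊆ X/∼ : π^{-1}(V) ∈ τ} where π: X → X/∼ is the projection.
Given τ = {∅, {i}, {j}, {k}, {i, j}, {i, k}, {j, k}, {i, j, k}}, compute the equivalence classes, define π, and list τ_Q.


X/∼ = {[i=k], [j]}; |τ_Q| = 4.

Equivalence classes: [i=k], [j].
Quotient map π: X → X/∼ sends i ↦ [i=k], j ↦ [j], k ↦ [i=k].
For each subset V ⊆ X/∼, compute π^{-1}(V) ⊆ X and check whether π^{-1}(V) ∈ τ. V is open in τ_Q iff π^{-1}(V) ∈ τ.
  V = {}: π^{-1}(V) = ∅ ∈ τ ✓.
  V = {[i=k]}: π^{-1}(V) = {i, k} ∈ τ ✓.
  V = {[j]}: π^{-1}(V) = {j} ∈ τ ✓.
  V = {[i=k], [j]}: π^{-1}(V) = {i, j, k} ∈ τ ✓.
Open sets in the quotient: τ_Q = {{}, {[i=k]}, {[j]}, {[i=k], [j]}} (4 elements).


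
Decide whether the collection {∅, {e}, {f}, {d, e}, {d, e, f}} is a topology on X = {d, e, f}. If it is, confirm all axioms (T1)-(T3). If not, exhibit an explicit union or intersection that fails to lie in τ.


τ is NOT a topology on X.

Axiom (T1): ∅ ∈ τ? Yes; X ∈ τ? Yes.
Axiom (T2/T3): check pairwise unions and intersections of members of τ.
Counterexample for (T2): {e} ∪ {f} = {e, f} ∉ τ. Therefore τ is NOT a topology.


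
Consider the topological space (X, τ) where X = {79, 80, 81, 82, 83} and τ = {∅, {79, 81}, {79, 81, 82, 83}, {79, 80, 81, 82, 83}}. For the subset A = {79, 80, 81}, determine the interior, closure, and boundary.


int(A) = {79, 81}, cl(A) = {79, 80, 81, 82, 83}, ∂A = {80, 82, 83}.

Closed sets in (X, τ) are complements of opens:
  closed(X, τ) = {∅, {80}, {80, 82, 83}, {79, 80, 81, 82, 83}}.
int(A) = ⋃ {U ∈ τ : U ⊆ A}. Opens contained in A: ∅, {79, 81}.
Taking the union of these: int(A) = {79, 81}.
cl(A) = ⋂ {C closed : A ⊆ C}. Closed sets containing A: {79, 80, 81, 82, 83}.
Intersecting these: cl(A) = {79, 80, 81, 82, 83}.
∂A = cl(A) ∖ int(A) = {79, 80, 81, 82, 83} ∖ {79, 81} = {80, 82, 83}.


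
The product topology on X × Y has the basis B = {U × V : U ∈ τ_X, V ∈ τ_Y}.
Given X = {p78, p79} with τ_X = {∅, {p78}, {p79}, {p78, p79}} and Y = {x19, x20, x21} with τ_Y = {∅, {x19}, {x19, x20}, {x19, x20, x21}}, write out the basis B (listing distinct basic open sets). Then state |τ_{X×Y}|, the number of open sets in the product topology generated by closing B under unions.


Basis B = {∅ × ∅, {p78} × {x19}, {p79} × {x19}, {p78} × {x19, x20}, {p78, p79} × {x19}, {p79} × {x19, x20}, {p78} × {x19, x20, x21}, {p79} × {x19, x20, x21}, {p78, p79} × {x19, x20}, {p78, p79} × {x19, x20, x21}}; |τ_{X×Y}| = 16.

Enumerate products U × V with U ∈ τ_X, V ∈ τ_Y (deduplicated):
  ∅ × ∅ = {} (∅)
  {p78} × {x19} = {(p78,x19)}
  {p79} × {x19} = {(p79,x19)}
  {p78} × {x19, x20} = {(p78,x19), (p78,x20)}
  {p78, p79} × {x19} = {(p78,x19), (p79,x19)}
  {p79} × {x19, x20} = {(p79,x19), (p79,x20)}
  {p78} × {x19, x20, x21} = {(p78,x19), (p78,x20), (p78,x21)}
  {p79} × {x19, x20, x21} = {(p79,x19), (p79,x20), (p79,x21)}
  {p78, p79} × {x19, x20} = {(p78,x19), (p78,x20), (p79,x19), (p79,x20)}
  {p78, p79} × {x19, x20, x21} = {(p78,x19), (p78,x20), (p78,x21), (p79,x19), (p79,x20), (p79,x21)}
These 10 distinct sets form the basis B.
Close under arbitrary unions to get τ_{X×Y}; counting gives |τ_{X×Y}| = 16.


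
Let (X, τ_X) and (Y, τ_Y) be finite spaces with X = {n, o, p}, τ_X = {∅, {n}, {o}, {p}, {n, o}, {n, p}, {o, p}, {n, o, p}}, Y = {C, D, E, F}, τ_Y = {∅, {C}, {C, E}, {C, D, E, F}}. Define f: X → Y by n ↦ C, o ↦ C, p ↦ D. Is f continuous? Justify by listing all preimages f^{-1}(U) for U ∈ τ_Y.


f IS continuous.

Compute f^{-1}(U) for each U ∈ τ_Y:
  U = ∅: f^{-1}(U) = ∅ ∈ τ_X ✓.
  U = {C}: f^{-1}(U) = {n, o} ∈ τ_X ✓.
  U = {C, E}: f^{-1}(U) = {n, o} ∈ τ_X ✓.
  U = {C, D, E, F}: f^{-1}(U) = {n, o, p} ∈ τ_X ✓.
Every preimage lies in τ_X, so f IS continuous.


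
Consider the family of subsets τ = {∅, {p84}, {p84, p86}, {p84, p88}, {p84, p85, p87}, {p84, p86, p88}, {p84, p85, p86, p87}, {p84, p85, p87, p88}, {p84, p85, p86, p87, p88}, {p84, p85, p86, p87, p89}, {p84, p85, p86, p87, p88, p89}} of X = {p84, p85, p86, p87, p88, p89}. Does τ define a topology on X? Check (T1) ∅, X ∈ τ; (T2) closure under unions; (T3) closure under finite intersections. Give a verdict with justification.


τ IS a topology on X.

Axiom (T1): ∅ ∈ τ? Yes; X ∈ τ? Yes.
Axiom (T2/T3): check pairwise unions and intersections of members of τ.
All pairwise intersections and unions checked — each lies in τ. Therefore τ satisfies (T1), (T2), (T3): it IS a topology on X.


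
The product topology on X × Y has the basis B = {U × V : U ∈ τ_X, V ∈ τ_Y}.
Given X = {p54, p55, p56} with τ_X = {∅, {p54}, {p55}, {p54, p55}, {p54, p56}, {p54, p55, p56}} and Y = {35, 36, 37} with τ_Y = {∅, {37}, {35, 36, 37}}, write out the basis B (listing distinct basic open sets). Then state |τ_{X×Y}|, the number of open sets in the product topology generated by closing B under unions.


Basis B = {∅ × ∅, {p54} × {37}, {p55} × {37}, {p54, p55} × {37}, {p54, p56} × {37}, {p54} × {35, 36, 37}, {p54, p55, p56} × {37}, {p55} × {35, 36, 37}, {p54, p55} × {35, 36, 37}, {p54, p56} × {35, 36, 37}, {p54, p55, p56} × {35, 36, 37}}; |τ_{X×Y}| = 18.

Enumerate products U × V with U ∈ τ_X, V ∈ τ_Y (deduplicated):
  ∅ × ∅ = {} (∅)
  {p54} × {37} = {(p54,37)}
  {p55} × {37} = {(p55,37)}
  {p54, p55} × {37} = {(p54,37), (p55,37)}
  {p54, p56} × {37} = {(p54,37), (p56,37)}
  {p54} × {35, 36, 37} = {(p54,35), (p54,36), (p54,37)}
  {p54, p55, p56} × {37} = {(p54,37), (p55,37), (p56,37)}
  {p55} × {35, 36, 37} = {(p55,35), (p55,36), (p55,37)}
  {p54, p55} × {35, 36, 37} = {(p54,35), (p54,36), (p54,37), (p55,35), (p55,36), (p55,37)}
  {p54, p56} × {35, 36, 37} = {(p54,35), (p54,36), (p54,37), (p56,35), (p56,36), (p56,37)}
  {p54, p55, p56} × {35, 36, 37} = {(p54,35), (p54,36), (p54,37), (p55,35), (p55,36), (p55,37), (p56,35), (p56,36), (p56,37)}
These 11 distinct sets form the basis B.
Close under arbitrary unions to get τ_{X×Y}; counting gives |τ_{X×Y}| = 18.


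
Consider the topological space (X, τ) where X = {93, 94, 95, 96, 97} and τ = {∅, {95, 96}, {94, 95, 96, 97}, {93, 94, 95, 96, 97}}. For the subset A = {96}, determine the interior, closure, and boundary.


int(A) = ∅, cl(A) = {93, 94, 95, 96, 97}, ∂A = {93, 94, 95, 96, 97}.

Closed sets in (X, τ) are complements of opens:
  closed(X, τ) = {∅, {93}, {93, 94, 97}, {93, 94, 95, 96, 97}}.
int(A) = ⋃ {U ∈ τ : U ⊆ A}. Opens contained in A: ∅.
Taking the union of these: int(A) = ∅.
cl(A) = ⋂ {C closed : A ⊆ C}. Closed sets containing A: {93, 94, 95, 96, 97}.
Intersecting these: cl(A) = {93, 94, 95, 96, 97}.
∂A = cl(A) ∖ int(A) = {93, 94, 95, 96, 97} ∖ ∅ = {93, 94, 95, 96, 97}.


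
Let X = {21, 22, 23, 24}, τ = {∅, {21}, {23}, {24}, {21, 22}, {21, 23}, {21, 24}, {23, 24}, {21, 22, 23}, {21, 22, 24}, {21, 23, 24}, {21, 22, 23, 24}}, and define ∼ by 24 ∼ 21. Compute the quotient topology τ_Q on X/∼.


X/∼ = {[21=24], [22], [23]}; |τ_Q| = 6.

Equivalence classes: [21=24], [22], [23].
Quotient map π: X → X/∼ sends 21 ↦ [21=24], 22 ↦ [22], 23 ↦ [23], 24 ↦ [21=24].
For each subset V ⊆ X/∼, compute π^{-1}(V) ⊆ X and check whether π^{-1}(V) ∈ τ. V is open in τ_Q iff π^{-1}(V) ∈ τ.
  V = {}: π^{-1}(V) = ∅ ∈ τ ✓.
  V = {[21=24]}: π^{-1}(V) = {21, 24} ∈ τ ✓.
  V = {[22]}: π^{-1}(V) = {22} ∉ τ ✗.
  V = {[21=24], [22]}: π^{-1}(V) = {21, 22, 24} ∈ τ ✓.
  V = {[23]}: π^{-1}(V) = {23} ∈ τ ✓.
  V = {[21=24], [23]}: π^{-1}(V) = {21, 23, 24} ∈ τ ✓.
  V = {[22], [23]}: π^{-1}(V) = {22, 23} ∉ τ ✗.
  V = {[21=24], [22], [23]}: π^{-1}(V) = {21, 22, 23, 24} ∈ τ ✓.
Open sets in the quotient: τ_Q = {{}, {[21=24]}, {[21=24], [22]}, {[23]}, {[21=24], [23]}, {[21=24], [22], [23]}} (6 elements).


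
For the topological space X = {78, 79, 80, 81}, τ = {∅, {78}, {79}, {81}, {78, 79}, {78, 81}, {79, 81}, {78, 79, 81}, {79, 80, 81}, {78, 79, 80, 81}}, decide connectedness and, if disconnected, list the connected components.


(X, τ) is disconnected; components = [{78}, {79, 80, 81}].

Find clopen sets (U ∈ τ with X ∖ U ∈ τ):
  U = ∅, X ∖ U = {78, 79, 80, 81} — both open, so U is clopen.
  U = {78}, X ∖ U = {79, 80, 81} — both open, so U is clopen.
  U = {79, 80, 81}, X ∖ U = {78} — both open, so U is clopen.
  U = {78, 79, 80, 81}, X ∖ U = ∅ — both open, so U is clopen.
Nontrivial clopen(s) exist: e.g. {79, 80, 81}. So (X, τ) is disconnected.
Compute connected components by grouping points that agree on all clopens:
  component: {78}
  component: {79, 80, 81}


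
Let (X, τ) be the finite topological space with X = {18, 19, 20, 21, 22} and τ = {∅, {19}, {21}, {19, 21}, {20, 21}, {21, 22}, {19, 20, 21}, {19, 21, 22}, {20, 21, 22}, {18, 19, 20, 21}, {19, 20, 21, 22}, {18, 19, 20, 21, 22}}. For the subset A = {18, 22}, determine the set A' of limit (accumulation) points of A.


A' = ∅

For each x ∈ X, list the open sets U ∈ τ with x ∈ U, then check whether U ∩ (A ∖ {x}) ≠ ∅ for every such U.
  x = 18: open {18, 19, 20, 21} ∋ x has {18, 19, 20, 21} ∩ (A ∖ {18}) = ∅, so x is NOT a limit point.
  x = 19: open {19} ∋ x has {19} ∩ (A ∖ {19}) = ∅, so x is NOT a limit point.
  x = 20: open {20, 21} ∋ x has {20, 21} ∩ (A ∖ {20}) = ∅, so x is NOT a limit point.
  x = 21: open {21} ∋ x has {21} ∩ (A ∖ {21}) = ∅, so x is NOT a limit point.
  x = 22: open {21, 22} ∋ x has {21, 22} ∩ (A ∖ {22}) = ∅, so x is NOT a limit point.
Collecting: A' = ∅.


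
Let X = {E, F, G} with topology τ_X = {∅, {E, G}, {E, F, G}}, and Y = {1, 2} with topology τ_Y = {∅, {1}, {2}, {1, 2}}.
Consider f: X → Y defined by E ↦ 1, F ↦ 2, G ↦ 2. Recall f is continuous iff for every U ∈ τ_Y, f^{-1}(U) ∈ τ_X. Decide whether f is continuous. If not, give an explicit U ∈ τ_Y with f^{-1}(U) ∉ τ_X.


f is NOT continuous.

Compute f^{-1}(U) for each U ∈ τ_Y:
  U = ∅: f^{-1}(U) = ∅ ∈ τ_X ✓.
  U = {1}: f^{-1}(U) = {E} ∉ τ_X ✗.
  U = {2}: f^{-1}(U) = {F, G} ∉ τ_X ✗.
  U = {1, 2}: f^{-1}(U) = {E, F, G} ∈ τ_X ✓.
Found U = {1} with f^{-1}(U) = {E} not in τ_X. Therefore f is NOT continuous.


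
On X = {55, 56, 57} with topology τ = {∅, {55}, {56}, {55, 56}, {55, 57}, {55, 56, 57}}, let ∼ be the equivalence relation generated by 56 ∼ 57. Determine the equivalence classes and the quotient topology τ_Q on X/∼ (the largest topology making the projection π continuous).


X/∼ = {[55], [56=57]}; |τ_Q| = 3.

Equivalence classes: [55], [56=57].
Quotient map π: X → X/∼ sends 55 ↦ [55], 56 ↦ [56=57], 57 ↦ [56=57].
For each subset V ⊆ X/∼, compute π^{-1}(V) ⊆ X and check whether π^{-1}(V) ∈ τ. V is open in τ_Q iff π^{-1}(V) ∈ τ.
  V = {}: π^{-1}(V) = ∅ ∈ τ ✓.
  V = {[55]}: π^{-1}(V) = {55} ∈ τ ✓.
  V = {[56=57]}: π^{-1}(V) = {56, 57} ∉ τ ✗.
  V = {[55], [56=57]}: π^{-1}(V) = {55, 56, 57} ∈ τ ✓.
Open sets in the quotient: τ_Q = {{}, {[55]}, {[55], [56=57]}} (3 elements).


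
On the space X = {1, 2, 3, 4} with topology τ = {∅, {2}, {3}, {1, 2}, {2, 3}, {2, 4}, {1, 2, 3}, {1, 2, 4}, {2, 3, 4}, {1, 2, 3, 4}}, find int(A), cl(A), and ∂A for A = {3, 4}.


int(A) = {3}, cl(A) = {3, 4}, ∂A = {4}.

Closed sets in (X, τ) are complements of opens:
  closed(X, τ) = {∅, {1}, {3}, {4}, {1, 3}, {1, 4}, {3, 4}, {1, 2, 4}, {1, 3, 4}, {1, 2, 3, 4}}.
int(A) = ⋃ {U ∈ τ : U ⊆ A}. Opens contained in A: ∅, {3}.
Taking the union of these: int(A) = {3}.
cl(A) = ⋂ {C closed : A ⊆ C}. Closed sets containing A: {3, 4}, {1, 3, 4}, {1, 2, 3, 4}.
Intersecting these: cl(A) = {3, 4}.
∂A = cl(A) ∖ int(A) = {3, 4} ∖ {3} = {4}.


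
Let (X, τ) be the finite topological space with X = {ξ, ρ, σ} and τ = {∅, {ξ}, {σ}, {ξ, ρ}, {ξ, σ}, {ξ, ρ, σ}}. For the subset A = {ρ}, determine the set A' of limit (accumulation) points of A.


A' = ∅

For each x ∈ X, list the open sets U ∈ τ with x ∈ U, then check whether U ∩ (A ∖ {x}) ≠ ∅ for every such U.
  x = ξ: open {ξ} ∋ x has {ξ} ∩ (A ∖ {ξ}) = ∅, so x is NOT a limit point.
  x = ρ: open {ξ, ρ} ∋ x has {ξ, ρ} ∩ (A ∖ {ρ}) = ∅, so x is NOT a limit point.
  x = σ: open {σ} ∋ x has {σ} ∩ (A ∖ {σ}) = ∅, so x is NOT a limit point.
Collecting: A' = ∅.


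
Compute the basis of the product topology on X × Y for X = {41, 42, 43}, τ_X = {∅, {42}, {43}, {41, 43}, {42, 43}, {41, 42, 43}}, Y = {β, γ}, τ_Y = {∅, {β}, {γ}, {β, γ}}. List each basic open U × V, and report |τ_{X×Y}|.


Basis B = {∅ × ∅, {42} × {β}, {42} × {γ}, {43} × {β}, {43} × {γ}, {41, 43} × {β}, {41, 43} × {γ}, {42} × {β, γ}, {42, 43} × {β}, {42, 43} × {γ}, {43} × {β, γ}, {41, 42, 43} × {β}, {41, 42, 43} × {γ}, {41, 43} × {β, γ}, {42, 43} × {β, γ}, {41, 42, 43} × {β, γ}}; |τ_{X×Y}| = 36.

Enumerate products U × V with U ∈ τ_X, V ∈ τ_Y (deduplicated):
  ∅ × ∅ = {} (∅)
  {42} × {β} = {(42,β)}
  {42} × {γ} = {(42,γ)}
  {43} × {β} = {(43,β)}
  {43} × {γ} = {(43,γ)}
  {41, 43} × {β} = {(41,β), (43,β)}
  {41, 43} × {γ} = {(41,γ), (43,γ)}
  {42} × {β, γ} = {(42,β), (42,γ)}
  {42, 43} × {β} = {(42,β), (43,β)}
  {42, 43} × {γ} = {(42,γ), (43,γ)}
  {43} × {β, γ} = {(43,β), (43,γ)}
  {41, 42, 43} × {β} = {(41,β), (42,β), (43,β)}
  {41, 42, 43} × {γ} = {(41,γ), (42,γ), (43,γ)}
  {41, 43} × {β, γ} = {(41,β), (41,γ), (43,β), (43,γ)}
  {42, 43} × {β, γ} = {(42,β), (42,γ), (43,β), (43,γ)}
  {41, 42, 43} × {β, γ} = {(41,β), (41,γ), (42,β), (42,γ), (43,β), (43,γ)}
These 16 distinct sets form the basis B.
Close under arbitrary unions to get τ_{X×Y}; counting gives |τ_{X×Y}| = 36.


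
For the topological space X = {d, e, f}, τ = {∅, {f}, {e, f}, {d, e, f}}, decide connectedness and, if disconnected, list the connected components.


(X, τ) is connected.

Find clopen sets (U ∈ τ with X ∖ U ∈ τ):
  U = ∅, X ∖ U = {d, e, f} — both open, so U is clopen.
  U = {d, e, f}, X ∖ U = ∅ — both open, so U is clopen.
Only trivial clopens (∅ and X) exist, so (X, τ) is connected.
Compute connected components by grouping points that agree on all clopens:
  component: {d, e, f}


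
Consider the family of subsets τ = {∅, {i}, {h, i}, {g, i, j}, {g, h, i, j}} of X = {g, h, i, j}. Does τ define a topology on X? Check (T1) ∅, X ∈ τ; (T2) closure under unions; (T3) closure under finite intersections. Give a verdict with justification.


τ IS a topology on X.

Axiom (T1): ∅ ∈ τ? Yes; X ∈ τ? Yes.
Axiom (T2/T3): check pairwise unions and intersections of members of τ.
All pairwise intersections and unions checked — each lies in τ. Therefore τ satisfies (T1), (T2), (T3): it IS a topology on X.


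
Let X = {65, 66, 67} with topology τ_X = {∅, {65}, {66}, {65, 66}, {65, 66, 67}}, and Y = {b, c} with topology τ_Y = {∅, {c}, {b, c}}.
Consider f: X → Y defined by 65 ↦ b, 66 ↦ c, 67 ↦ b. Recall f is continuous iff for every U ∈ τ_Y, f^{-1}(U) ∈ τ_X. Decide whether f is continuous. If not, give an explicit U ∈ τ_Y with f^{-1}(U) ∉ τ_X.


f IS continuous.

Compute f^{-1}(U) for each U ∈ τ_Y:
  U = ∅: f^{-1}(U) = ∅ ∈ τ_X ✓.
  U = {c}: f^{-1}(U) = {66} ∈ τ_X ✓.
  U = {b, c}: f^{-1}(U) = {65, 66, 67} ∈ τ_X ✓.
Every preimage lies in τ_X, so f IS continuous.


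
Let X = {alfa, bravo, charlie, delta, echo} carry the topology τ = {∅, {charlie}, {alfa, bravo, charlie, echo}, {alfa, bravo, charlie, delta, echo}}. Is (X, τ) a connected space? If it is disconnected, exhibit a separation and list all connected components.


(X, τ) is connected.

Find clopen sets (U ∈ τ with X ∖ U ∈ τ):
  U = ∅, X ∖ U = {alfa, bravo, charlie, delta, echo} — both open, so U is clopen.
  U = {alfa, bravo, charlie, delta, echo}, X ∖ U = ∅ — both open, so U is clopen.
Only trivial clopens (∅ and X) exist, so (X, τ) is connected.
Compute connected components by grouping points that agree on all clopens:
  component: {alfa, bravo, charlie, delta, echo}


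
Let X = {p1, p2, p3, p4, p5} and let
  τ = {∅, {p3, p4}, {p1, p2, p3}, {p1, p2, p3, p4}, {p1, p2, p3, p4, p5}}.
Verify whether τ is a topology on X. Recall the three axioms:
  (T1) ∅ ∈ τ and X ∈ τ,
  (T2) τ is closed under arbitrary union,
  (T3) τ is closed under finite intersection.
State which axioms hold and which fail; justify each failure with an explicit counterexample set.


τ is NOT a topology on X.

Axiom (T1): ∅ ∈ τ? Yes; X ∈ τ? Yes.
Axiom (T2/T3): check pairwise unions and intersections of members of τ.
Counterexample for (T3): {p3, p4} ∩ {p1, p2, p3} = {p3} ∉ τ. Therefore τ is NOT a topology.


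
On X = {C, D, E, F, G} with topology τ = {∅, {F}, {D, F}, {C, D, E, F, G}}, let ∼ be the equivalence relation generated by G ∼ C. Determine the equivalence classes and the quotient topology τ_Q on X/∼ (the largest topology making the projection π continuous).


X/∼ = {[C=G], [D], [E], [F]}; |τ_Q| = 4.

Equivalence classes: [C=G], [D], [E], [F].
Quotient map π: X → X/∼ sends C ↦ [C=G], D ↦ [D], E ↦ [E], F ↦ [F], G ↦ [C=G].
For each subset V ⊆ X/∼, compute π^{-1}(V) ⊆ X and check whether π^{-1}(V) ∈ τ. V is open in τ_Q iff π^{-1}(V) ∈ τ.
  V = {}: π^{-1}(V) = ∅ ∈ τ ✓.
  V = {[C=G]}: π^{-1}(V) = {C, G} ∉ τ ✗.
  V = {[D]}: π^{-1}(V) = {D} ∉ τ ✗.
  V = {[C=G], [D]}: π^{-1}(V) = {C, D, G} ∉ τ ✗.
  V = {[E]}: π^{-1}(V) = {E} ∉ τ ✗.
  V = {[C=G], [E]}: π^{-1}(V) = {C, E, G} ∉ τ ✗.
  V = {[D], [E]}: π^{-1}(V) = {D, E} ∉ τ ✗.
  V = {[C=G], [D], [E]}: π^{-1}(V) = {C, D, E, G} ∉ τ ✗.
  V = {[F]}: π^{-1}(V) = {F} ∈ τ ✓.
  V = {[C=G], [F]}: π^{-1}(V) = {C, F, G} ∉ τ ✗.
  V = {[D], [F]}: π^{-1}(V) = {D, F} ∈ τ ✓.
  V = {[C=G], [D], [F]}: π^{-1}(V) = {C, D, F, G} ∉ τ ✗.
  V = {[E], [F]}: π^{-1}(V) = {E, F} ∉ τ ✗.
  V = {[C=G], [E], [F]}: π^{-1}(V) = {C, E, F, G} ∉ τ ✗.
  V = {[D], [E], [F]}: π^{-1}(V) = {D, E, F} ∉ τ ✗.
  V = {[C=G], [D], [E], [F]}: π^{-1}(V) = {C, D, E, F, G} ∈ τ ✓.
Open sets in the quotient: τ_Q = {{}, {[F]}, {[D], [F]}, {[C=G], [D], [E], [F]}} (4 elements).


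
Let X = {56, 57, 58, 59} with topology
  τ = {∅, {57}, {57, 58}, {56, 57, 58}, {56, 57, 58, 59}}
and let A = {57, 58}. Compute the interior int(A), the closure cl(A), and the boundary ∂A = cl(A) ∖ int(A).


int(A) = {57, 58}, cl(A) = {56, 57, 58, 59}, ∂A = {56, 59}.

Closed sets in (X, τ) are complements of opens:
  closed(X, τ) = {∅, {59}, {56, 59}, {56, 58, 59}, {56, 57, 58, 59}}.
int(A) = ⋃ {U ∈ τ : U ⊆ A}. Opens contained in A: ∅, {57}, {57, 58}.
Taking the union of these: int(A) = {57, 58}.
cl(A) = ⋂ {C closed : A ⊆ C}. Closed sets containing A: {56, 57, 58, 59}.
Intersecting these: cl(A) = {56, 57, 58, 59}.
∂A = cl(A) ∖ int(A) = {56, 57, 58, 59} ∖ {57, 58} = {56, 59}.


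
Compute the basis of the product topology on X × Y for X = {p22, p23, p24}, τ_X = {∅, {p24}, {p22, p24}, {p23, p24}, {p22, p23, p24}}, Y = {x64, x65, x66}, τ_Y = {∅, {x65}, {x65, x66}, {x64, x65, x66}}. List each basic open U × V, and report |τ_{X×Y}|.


Basis B = {∅ × ∅, {p24} × {x65}, {p22, p24} × {x65}, {p23, p24} × {x65}, {p24} × {x65, x66}, {p22, p23, p24} × {x65}, {p24} × {x64, x65, x66}, {p22, p24} × {x65, x66}, {p23, p24} × {x65, x66}, {p22, p24} × {x64, x65, x66}, {p22, p23, p24} × {x65, x66}, {p23, p24} × {x64, x65, x66}, {p22, p23, p24} × {x64, x65, x66}}; |τ_{X×Y}| = 30.

Enumerate products U × V with U ∈ τ_X, V ∈ τ_Y (deduplicated):
  ∅ × ∅ = {} (∅)
  {p24} × {x65} = {(p24,x65)}
  {p22, p24} × {x65} = {(p22,x65), (p24,x65)}
  {p23, p24} × {x65} = {(p23,x65), (p24,x65)}
  {p24} × {x65, x66} = {(p24,x65), (p24,x66)}
  {p22, p23, p24} × {x65} = {(p22,x65), (p23,x65), (p24,x65)}
  {p24} × {x64, x65, x66} = {(p24,x64), (p24,x65), (p24,x66)}
  {p22, p24} × {x65, x66} = {(p22,x65), (p22,x66), (p24,x65), (p24,x66)}
  {p23, p24} × {x65, x66} = {(p23,x65), (p23,x66), (p24,x65), (p24,x66)}
  {p22, p24} × {x64, x65, x66} = {(p22,x64), (p22,x65), (p22,x66), (p24,x64), (p24,x65), (p24,x66)}
  {p22, p23, p24} × {x65, x66} = {(p22,x65), (p22,x66), (p23,x65), (p23,x66), (p24,x65), (p24,x66)}
  {p23, p24} × {x64, x65, x66} = {(p23,x64), (p23,x65), (p23,x66), (p24,x64), (p24,x65), (p24,x66)}
  {p22, p23, p24} × {x64, x65, x66} = {(p22,x64), (p22,x65), (p22,x66), (p23,x64), (p23,x65), (p23,x66), (p24,x64), (p24,x65), (p24,x66)}
These 13 distinct sets form the basis B.
Close under arbitrary unions to get τ_{X×Y}; counting gives |τ_{X×Y}| = 30.


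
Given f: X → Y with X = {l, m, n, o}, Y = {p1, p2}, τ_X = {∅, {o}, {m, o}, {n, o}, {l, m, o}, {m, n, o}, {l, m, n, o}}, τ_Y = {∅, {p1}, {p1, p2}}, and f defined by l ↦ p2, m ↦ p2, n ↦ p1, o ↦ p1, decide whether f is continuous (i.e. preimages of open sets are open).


f IS continuous.

Compute f^{-1}(U) for each U ∈ τ_Y:
  U = ∅: f^{-1}(U) = ∅ ∈ τ_X ✓.
  U = {p1}: f^{-1}(U) = {n, o} ∈ τ_X ✓.
  U = {p1, p2}: f^{-1}(U) = {l, m, n, o} ∈ τ_X ✓.
Every preimage lies in τ_X, so f IS continuous.


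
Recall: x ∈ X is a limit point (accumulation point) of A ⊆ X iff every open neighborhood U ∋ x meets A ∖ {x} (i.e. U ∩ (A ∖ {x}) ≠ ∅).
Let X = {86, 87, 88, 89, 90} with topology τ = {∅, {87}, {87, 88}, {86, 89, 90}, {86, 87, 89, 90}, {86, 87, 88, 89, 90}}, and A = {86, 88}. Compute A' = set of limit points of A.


A' = {89, 90}

For each x ∈ X, list the open sets U ∈ τ with x ∈ U, then check whether U ∩ (A ∖ {x}) ≠ ∅ for every such U.
  x = 86: open {86, 89, 90} ∋ x has {86, 89, 90} ∩ (A ∖ {86}) = ∅, so x is NOT a limit point.
  x = 87: open {87} ∋ x has {87} ∩ (A ∖ {87}) = ∅, so x is NOT a limit point.
  x = 88: open {87, 88} ∋ x has {87, 88} ∩ (A ∖ {88}) = ∅, so x is NOT a limit point.
  x = 89: opens ∋ x are {86, 89, 90}, {86, 87, 89, 90}, {86, 87, 88, 89, 90}; each meets A ∖ {89}, so x IS a limit point.
  x = 90: opens ∋ x are {86, 89, 90}, {86, 87, 89, 90}, {86, 87, 88, 89, 90}; each meets A ∖ {90}, so x IS a limit point.
Collecting: A' = {89, 90}.


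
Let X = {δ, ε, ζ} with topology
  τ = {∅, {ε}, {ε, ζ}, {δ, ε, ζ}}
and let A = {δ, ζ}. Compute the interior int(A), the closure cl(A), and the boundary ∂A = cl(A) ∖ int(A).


int(A) = ∅, cl(A) = {δ, ζ}, ∂A = {δ, ζ}.

Closed sets in (X, τ) are complements of opens:
  closed(X, τ) = {∅, {δ}, {δ, ζ}, {δ, ε, ζ}}.
int(A) = ⋃ {U ∈ τ : U ⊆ A}. Opens contained in A: ∅.
Taking the union of these: int(A) = ∅.
cl(A) = ⋂ {C closed : A ⊆ C}. Closed sets containing A: {δ, ζ}, {δ, ε, ζ}.
Intersecting these: cl(A) = {δ, ζ}.
∂A = cl(A) ∖ int(A) = {δ, ζ} ∖ ∅ = {δ, ζ}.


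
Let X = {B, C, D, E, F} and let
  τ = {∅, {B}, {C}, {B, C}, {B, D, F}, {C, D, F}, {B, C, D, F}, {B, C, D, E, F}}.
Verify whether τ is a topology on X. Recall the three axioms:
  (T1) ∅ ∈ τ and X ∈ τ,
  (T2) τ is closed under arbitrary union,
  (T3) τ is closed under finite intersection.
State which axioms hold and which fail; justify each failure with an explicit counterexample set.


τ is NOT a topology on X.

Axiom (T1): ∅ ∈ τ? Yes; X ∈ τ? Yes.
Axiom (T2/T3): check pairwise unions and intersections of members of τ.
Counterexample for (T3): {B, D, F} ∩ {C, D, F} = {D, F} ∉ τ. Therefore τ is NOT a topology.


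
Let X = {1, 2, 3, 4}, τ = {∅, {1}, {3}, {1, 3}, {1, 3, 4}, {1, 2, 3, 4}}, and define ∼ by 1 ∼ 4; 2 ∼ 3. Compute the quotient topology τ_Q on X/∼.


X/∼ = {[1=4], [2=3]}; |τ_Q| = 2.

Equivalence classes: [1=4], [2=3].
Quotient map π: X → X/∼ sends 1 ↦ [1=4], 2 ↦ [2=3], 3 ↦ [2=3], 4 ↦ [1=4].
For each subset V ⊆ X/∼, compute π^{-1}(V) ⊆ X and check whether π^{-1}(V) ∈ τ. V is open in τ_Q iff π^{-1}(V) ∈ τ.
  V = {}: π^{-1}(V) = ∅ ∈ τ ✓.
  V = {[1=4]}: π^{-1}(V) = {1, 4} ∉ τ ✗.
  V = {[2=3]}: π^{-1}(V) = {2, 3} ∉ τ ✗.
  V = {[1=4], [2=3]}: π^{-1}(V) = {1, 2, 3, 4} ∈ τ ✓.
Open sets in the quotient: τ_Q = {{}, {[1=4], [2=3]}} (2 elements).


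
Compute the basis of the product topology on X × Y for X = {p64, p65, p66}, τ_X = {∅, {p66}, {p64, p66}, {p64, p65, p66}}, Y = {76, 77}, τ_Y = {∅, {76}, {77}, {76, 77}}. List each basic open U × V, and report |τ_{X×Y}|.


Basis B = {∅ × ∅, {p66} × {76}, {p66} × {77}, {p64, p66} × {76}, {p64, p66} × {77}, {p66} × {76, 77}, {p64, p65, p66} × {76}, {p64, p65, p66} × {77}, {p64, p66} × {76, 77}, {p64, p65, p66} × {76, 77}}; |τ_{X×Y}| = 16.

Enumerate products U × V with U ∈ τ_X, V ∈ τ_Y (deduplicated):
  ∅ × ∅ = {} (∅)
  {p66} × {76} = {(p66,76)}
  {p66} × {77} = {(p66,77)}
  {p64, p66} × {76} = {(p64,76), (p66,76)}
  {p64, p66} × {77} = {(p64,77), (p66,77)}
  {p66} × {76, 77} = {(p66,76), (p66,77)}
  {p64, p65, p66} × {76} = {(p64,76), (p65,76), (p66,76)}
  {p64, p65, p66} × {77} = {(p64,77), (p65,77), (p66,77)}
  {p64, p66} × {76, 77} = {(p64,76), (p64,77), (p66,76), (p66,77)}
  {p64, p65, p66} × {76, 77} = {(p64,76), (p64,77), (p65,76), (p65,77), (p66,76), (p66,77)}
These 10 distinct sets form the basis B.
Close under arbitrary unions to get τ_{X×Y}; counting gives |τ_{X×Y}| = 16.
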